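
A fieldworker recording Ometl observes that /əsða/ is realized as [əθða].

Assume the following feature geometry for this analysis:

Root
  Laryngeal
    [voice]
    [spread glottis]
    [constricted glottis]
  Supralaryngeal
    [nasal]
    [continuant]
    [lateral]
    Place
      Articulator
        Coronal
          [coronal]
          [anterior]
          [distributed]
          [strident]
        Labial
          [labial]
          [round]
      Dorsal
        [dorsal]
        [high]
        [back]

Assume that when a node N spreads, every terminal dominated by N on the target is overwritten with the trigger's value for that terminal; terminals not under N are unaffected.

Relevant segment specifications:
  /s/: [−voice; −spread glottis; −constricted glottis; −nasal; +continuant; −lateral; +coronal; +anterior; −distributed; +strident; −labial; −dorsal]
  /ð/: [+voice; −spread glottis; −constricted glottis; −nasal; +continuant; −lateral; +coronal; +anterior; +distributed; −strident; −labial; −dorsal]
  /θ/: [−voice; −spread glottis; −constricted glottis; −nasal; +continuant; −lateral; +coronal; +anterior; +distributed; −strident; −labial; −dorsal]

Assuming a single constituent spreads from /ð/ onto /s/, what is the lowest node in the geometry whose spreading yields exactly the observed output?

Coronal

The alternation /s/ → [θ] changes [distributed], [strident] and nothing else.
These terminals are all dominated by Coronal, and no proper subconstituent of Coronal covers them all; Coronal is their lowest common ancestor.
Delinking /s/'s Coronal and associating /ð/'s Coronal gives precisely the feature bundle of [θ].
[voice], a feature on which the two segments disagree outside Coronal, is unchanged — nothing dominating it spread, and Coronal is the minimal sufficient constituent.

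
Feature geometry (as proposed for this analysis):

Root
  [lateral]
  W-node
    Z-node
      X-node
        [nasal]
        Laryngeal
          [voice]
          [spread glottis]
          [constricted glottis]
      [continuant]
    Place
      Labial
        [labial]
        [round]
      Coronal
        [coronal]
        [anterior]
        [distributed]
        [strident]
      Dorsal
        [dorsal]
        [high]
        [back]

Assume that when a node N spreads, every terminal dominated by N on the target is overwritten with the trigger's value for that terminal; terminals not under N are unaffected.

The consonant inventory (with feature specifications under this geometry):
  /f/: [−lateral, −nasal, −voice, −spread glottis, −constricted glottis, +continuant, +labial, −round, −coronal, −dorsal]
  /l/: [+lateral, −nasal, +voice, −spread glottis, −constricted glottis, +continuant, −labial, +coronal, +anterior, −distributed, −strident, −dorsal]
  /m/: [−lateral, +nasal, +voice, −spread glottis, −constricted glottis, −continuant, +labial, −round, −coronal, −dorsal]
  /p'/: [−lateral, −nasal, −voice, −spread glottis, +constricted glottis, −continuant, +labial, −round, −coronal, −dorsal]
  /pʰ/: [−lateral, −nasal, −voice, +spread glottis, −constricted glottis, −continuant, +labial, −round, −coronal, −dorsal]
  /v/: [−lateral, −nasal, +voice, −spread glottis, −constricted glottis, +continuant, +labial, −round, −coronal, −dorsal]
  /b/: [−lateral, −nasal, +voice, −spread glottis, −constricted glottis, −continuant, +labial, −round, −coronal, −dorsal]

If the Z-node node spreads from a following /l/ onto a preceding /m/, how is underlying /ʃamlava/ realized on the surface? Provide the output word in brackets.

[ʃavlava]

Z-node immediately or transitively dominates [nasal], [voice], [spread glottis], [constricted glottis], [continuant].
After delinking /m/'s Z-node and linking /l/'s, the affected terminals become [−nasal], [+voice], [−spread glottis], [−constricted glottis], [+continuant]; [lateral], [labial], [round], … (outside Z-node) are retained from /m/.
Among the inventory, only /v/ has exactly this specification, giving the surface form [ʃavlava].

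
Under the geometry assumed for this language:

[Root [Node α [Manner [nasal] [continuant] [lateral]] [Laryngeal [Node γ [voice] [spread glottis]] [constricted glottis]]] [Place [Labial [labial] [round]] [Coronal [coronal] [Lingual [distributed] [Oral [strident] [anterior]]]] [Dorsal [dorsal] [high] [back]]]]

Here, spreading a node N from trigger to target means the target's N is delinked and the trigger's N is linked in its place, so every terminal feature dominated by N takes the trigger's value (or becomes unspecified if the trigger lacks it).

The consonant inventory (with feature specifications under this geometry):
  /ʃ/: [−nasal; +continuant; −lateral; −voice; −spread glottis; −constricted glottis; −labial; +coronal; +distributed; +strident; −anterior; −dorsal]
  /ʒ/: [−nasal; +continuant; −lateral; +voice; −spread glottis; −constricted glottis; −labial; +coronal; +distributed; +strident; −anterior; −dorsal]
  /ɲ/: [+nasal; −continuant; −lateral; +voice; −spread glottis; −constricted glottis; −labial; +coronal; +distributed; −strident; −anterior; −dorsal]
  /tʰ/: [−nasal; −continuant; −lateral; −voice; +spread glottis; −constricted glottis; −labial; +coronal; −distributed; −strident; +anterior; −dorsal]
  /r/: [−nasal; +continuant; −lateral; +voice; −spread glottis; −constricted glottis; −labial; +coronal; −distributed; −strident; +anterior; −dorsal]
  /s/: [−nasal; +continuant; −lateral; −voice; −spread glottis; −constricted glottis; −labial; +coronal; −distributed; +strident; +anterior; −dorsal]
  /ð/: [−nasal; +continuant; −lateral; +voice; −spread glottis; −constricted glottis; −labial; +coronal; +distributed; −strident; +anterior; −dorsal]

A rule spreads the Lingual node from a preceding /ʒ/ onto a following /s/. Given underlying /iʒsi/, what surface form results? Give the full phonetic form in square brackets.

Lingual immediately or transitively dominates [distributed], [strident], [anterior].
The target acquires /ʒ/'s values for everything under Lingual — [+distributed], [+strident], [−anterior] — while keeping its own [nasal], [continuant], [lateral], ….
The resulting bundle matches /ʃ/ in the inventory; substituting it for /s/ gives [iʒʃi].

[iʒʃi]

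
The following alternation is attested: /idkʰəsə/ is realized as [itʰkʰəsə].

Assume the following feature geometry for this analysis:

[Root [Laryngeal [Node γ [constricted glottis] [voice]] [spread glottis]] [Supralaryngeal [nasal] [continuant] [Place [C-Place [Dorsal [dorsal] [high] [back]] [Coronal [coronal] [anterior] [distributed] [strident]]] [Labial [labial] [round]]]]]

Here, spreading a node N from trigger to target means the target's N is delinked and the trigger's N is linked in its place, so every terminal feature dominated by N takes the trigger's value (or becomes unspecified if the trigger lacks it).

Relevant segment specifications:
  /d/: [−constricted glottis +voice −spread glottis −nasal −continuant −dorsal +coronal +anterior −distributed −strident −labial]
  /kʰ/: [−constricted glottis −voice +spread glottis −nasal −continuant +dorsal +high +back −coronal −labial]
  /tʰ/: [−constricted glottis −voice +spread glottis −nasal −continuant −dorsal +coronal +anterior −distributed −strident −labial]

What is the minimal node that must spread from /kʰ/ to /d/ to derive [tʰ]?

Comparing /d/ with its surface form [tʰ], the features that change are [voice], [spread glottis].
Tracing each changed feature up the tree, the paths first meet at Laryngeal; any lower node misses at least one of them.
If Laryngeal spreads, every terminal under it takes /kʰ/'s value, producing [tʰ] as observed.
Since [dorsal], [coronal] are preserved even though /kʰ/ disagrees there, no node above Laryngeal spread.

Laryngeal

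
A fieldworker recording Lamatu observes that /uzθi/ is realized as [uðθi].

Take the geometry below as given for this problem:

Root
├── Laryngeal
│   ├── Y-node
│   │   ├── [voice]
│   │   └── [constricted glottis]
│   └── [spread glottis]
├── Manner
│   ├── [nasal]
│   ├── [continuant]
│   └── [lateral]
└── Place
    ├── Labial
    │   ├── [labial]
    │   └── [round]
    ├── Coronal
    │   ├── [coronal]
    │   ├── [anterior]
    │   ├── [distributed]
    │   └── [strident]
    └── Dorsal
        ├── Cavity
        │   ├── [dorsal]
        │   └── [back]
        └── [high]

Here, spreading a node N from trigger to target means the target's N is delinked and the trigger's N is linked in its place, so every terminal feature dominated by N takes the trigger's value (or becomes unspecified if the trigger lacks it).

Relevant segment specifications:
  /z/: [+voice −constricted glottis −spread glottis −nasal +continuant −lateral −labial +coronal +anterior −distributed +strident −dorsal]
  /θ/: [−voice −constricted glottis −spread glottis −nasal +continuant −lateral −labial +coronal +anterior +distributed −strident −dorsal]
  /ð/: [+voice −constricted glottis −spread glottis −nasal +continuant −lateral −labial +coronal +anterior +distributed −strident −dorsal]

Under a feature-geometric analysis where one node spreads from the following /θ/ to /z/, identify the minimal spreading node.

Coronal

The alternation /z/ → [ð] changes [distributed], [strident] and nothing else.
In this geometry the lowest node dominating all of them is Coronal: every daughter of Coronal dominates only a proper subset, so no lower node suffices.
Delinking /z/'s Coronal and associating /θ/'s Coronal gives precisely the feature bundle of [ð].
[voice] stays as in /z/ although /θ/ differs there, so no node dominating it spread; among the remaining candidates Coronal is the lowest that derives the output.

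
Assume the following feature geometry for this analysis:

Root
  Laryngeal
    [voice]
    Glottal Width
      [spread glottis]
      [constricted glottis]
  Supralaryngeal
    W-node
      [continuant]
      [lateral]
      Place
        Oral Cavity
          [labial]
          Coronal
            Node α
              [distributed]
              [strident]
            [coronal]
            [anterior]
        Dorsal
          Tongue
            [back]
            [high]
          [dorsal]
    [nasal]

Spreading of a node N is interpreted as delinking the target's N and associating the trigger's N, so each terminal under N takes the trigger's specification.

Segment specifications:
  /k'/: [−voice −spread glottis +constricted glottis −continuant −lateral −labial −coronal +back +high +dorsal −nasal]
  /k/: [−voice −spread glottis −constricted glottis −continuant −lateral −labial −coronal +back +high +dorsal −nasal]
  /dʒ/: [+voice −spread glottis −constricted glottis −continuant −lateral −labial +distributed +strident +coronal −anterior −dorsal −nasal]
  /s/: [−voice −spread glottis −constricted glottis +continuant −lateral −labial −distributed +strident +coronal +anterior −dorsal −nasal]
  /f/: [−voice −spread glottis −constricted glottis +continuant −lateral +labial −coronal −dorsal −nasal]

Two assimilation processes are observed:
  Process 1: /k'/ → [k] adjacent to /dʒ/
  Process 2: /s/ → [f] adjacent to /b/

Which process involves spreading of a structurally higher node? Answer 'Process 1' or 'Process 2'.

Process 1

Process 1: the feature that changes is [constricted glottis]; the minimal node is [constricted glottis] (depth 3).
In Process 2, [labial], [coronal], [anterior], [distributed], [strident] change, so the minimal spreading node is Oral Cavity at depth 4.
Depth 3 < depth 4; Process 1 involves the structurally higher constituent [constricted glottis].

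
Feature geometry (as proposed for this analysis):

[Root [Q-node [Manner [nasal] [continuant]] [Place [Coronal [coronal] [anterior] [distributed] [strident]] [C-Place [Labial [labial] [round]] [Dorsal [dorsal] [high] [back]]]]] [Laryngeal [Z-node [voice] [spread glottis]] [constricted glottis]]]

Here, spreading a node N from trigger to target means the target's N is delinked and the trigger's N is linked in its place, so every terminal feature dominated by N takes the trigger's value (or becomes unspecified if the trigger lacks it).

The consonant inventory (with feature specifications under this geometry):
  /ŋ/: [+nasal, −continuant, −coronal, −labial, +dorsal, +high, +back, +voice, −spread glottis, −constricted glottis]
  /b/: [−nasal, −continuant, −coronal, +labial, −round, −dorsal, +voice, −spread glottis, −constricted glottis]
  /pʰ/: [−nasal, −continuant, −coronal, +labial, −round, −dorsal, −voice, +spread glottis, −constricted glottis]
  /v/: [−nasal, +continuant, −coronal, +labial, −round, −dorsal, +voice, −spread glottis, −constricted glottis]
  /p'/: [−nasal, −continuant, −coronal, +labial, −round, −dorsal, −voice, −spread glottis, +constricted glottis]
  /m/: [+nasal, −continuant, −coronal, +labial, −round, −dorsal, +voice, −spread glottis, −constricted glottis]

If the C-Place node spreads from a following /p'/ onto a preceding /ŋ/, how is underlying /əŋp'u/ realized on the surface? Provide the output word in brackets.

[əmp'u]

C-Place immediately or transitively dominates [labial], [round], [dorsal], [high], [back].
Spreading C-Place from /p'/ onto /ŋ/ replaces those values with /p'/'s: [+labial], [−round], [−dorsal]. Features outside C-Place ([nasal], [continuant], [coronal], …) stay as in /ŋ/.
Among the inventory, only /m/ has exactly this specification, giving the surface form [əmp'u].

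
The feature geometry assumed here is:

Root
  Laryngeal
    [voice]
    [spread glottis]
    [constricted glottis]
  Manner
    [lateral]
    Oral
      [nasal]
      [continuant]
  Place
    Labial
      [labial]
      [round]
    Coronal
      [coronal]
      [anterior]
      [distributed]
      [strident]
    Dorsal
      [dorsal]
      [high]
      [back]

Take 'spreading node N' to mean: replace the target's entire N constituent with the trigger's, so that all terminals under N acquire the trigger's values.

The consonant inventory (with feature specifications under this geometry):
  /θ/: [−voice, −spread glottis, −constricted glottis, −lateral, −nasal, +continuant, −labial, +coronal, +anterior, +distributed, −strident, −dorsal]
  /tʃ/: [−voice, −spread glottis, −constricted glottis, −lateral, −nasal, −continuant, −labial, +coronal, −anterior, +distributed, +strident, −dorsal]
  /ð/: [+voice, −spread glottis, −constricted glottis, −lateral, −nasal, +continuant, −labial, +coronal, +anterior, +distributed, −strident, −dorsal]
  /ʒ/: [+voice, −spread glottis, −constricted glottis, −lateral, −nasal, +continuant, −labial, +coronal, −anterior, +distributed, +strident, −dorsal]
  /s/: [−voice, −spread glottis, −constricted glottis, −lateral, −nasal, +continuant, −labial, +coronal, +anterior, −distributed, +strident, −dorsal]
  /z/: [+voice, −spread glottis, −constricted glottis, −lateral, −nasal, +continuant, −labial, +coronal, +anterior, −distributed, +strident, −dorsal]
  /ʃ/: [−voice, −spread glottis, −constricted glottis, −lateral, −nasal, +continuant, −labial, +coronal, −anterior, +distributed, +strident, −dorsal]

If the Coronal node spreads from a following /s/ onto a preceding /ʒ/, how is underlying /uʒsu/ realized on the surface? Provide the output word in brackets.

[uzsu]

Coronal immediately or transitively dominates [coronal], [anterior], [distributed], [strident].
Spreading Coronal from /s/ onto /ʒ/ replaces those values with /s/'s: [+coronal], [+anterior], [−distributed], [+strident]. Features outside Coronal ([voice], [spread glottis], [constricted glottis], …) stay as in /ʒ/.
This feature bundle is that of [z], so /uʒsu/ surfaces as [uzsu].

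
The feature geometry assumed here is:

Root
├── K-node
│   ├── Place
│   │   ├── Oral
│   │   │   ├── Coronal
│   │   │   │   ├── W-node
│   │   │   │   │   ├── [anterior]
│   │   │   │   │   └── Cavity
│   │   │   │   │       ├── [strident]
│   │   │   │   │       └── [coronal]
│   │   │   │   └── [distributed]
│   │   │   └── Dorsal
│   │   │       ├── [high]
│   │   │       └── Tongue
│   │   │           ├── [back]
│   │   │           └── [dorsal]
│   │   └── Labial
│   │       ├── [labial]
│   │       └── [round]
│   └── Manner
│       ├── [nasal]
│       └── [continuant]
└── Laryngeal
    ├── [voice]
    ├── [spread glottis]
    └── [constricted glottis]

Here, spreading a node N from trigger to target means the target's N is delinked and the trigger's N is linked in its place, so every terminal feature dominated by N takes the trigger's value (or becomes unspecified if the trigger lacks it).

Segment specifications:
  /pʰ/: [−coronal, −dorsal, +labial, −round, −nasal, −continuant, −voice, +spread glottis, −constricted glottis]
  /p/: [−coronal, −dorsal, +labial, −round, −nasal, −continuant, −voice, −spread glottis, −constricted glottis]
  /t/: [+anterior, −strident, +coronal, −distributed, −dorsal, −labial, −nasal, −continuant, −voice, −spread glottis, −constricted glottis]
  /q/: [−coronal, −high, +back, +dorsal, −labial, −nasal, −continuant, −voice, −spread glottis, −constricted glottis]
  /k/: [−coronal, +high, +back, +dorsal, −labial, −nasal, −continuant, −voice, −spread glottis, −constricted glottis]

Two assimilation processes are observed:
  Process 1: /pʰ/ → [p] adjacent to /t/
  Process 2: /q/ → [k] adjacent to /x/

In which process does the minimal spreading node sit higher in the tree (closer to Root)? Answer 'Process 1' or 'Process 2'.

In Process 1, [spread glottis] changes, so the minimal spreading node is [spread glottis] at depth 2.
Process 2: the feature that changes is [high]; the minimal node is [high] (depth 5).
Depth 2 < depth 5; Process 1 involves the structurally higher constituent [spread glottis].

Process 1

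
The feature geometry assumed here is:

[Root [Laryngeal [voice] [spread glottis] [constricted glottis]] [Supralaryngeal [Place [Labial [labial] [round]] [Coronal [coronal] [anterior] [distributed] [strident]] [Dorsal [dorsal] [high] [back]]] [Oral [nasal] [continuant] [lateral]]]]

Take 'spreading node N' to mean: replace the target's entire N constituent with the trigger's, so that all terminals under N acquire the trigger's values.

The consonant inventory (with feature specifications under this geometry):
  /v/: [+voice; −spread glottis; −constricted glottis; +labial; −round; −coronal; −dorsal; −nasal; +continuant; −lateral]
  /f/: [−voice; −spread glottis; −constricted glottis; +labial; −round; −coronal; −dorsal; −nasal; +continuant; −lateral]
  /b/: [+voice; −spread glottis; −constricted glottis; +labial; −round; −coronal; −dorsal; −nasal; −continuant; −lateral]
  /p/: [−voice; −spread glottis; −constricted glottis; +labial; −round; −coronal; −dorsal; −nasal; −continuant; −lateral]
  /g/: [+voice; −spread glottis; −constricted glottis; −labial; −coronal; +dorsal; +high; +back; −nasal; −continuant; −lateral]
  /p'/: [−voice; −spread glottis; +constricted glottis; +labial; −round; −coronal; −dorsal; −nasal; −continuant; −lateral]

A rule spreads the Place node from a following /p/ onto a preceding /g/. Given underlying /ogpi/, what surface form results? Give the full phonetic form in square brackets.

Place immediately or transitively dominates [labial], [round], [coronal], [anterior], [distributed], [strident], [dorsal], [high], [back].
The target acquires /p/'s values for everything under Place — [+labial], [−round], [−coronal], [−dorsal] — while keeping its own [voice], [spread glottis], [constricted glottis], ….
This feature bundle is that of [b], so /ogpi/ surfaces as [obpi].

[obpi]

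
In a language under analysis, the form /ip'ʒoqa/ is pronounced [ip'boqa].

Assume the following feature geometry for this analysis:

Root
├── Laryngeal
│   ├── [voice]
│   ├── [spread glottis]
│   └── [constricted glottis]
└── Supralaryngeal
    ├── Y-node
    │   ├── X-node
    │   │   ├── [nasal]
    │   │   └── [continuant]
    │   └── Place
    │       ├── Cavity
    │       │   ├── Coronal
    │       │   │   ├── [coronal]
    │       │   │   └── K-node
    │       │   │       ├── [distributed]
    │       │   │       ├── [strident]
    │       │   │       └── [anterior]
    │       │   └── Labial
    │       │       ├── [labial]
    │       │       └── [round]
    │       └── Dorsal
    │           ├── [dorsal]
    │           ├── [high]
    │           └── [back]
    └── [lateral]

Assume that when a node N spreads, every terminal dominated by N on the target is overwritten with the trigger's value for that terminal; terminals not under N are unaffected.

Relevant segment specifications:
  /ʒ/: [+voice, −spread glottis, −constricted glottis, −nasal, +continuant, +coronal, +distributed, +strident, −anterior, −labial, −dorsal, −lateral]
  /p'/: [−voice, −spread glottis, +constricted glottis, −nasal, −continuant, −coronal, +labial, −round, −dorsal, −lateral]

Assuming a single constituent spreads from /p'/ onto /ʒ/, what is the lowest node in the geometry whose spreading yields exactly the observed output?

The alternation /ʒ/ → [b] changes [continuant], [labial], [round], [coronal], [anterior], [distributed], [strident] and nothing else.
These terminals are all dominated by Y-node, and no proper subconstituent of Y-node covers them all; Y-node is their lowest common ancestor.
Spreading Y-node from /p'/ overwrites each of those terminals with /p'/'s values, yielding exactly [b].
[voice], [constricted glottis] stay as in /ʒ/ although /p'/ differs there, so no node dominating them spread; among the remaining candidates Y-node is the lowest that derives the output.

Y-node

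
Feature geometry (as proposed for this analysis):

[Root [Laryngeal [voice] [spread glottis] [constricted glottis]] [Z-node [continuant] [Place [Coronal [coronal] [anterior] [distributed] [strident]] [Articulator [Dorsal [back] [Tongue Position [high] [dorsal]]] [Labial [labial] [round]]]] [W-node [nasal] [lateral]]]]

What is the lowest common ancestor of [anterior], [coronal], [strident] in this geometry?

[anterior] lies under Coronal (below Z-node).
[coronal]: Root → Z-node → Place → Coronal → [coronal].
[strident] lies under Coronal (below Z-node).
The listed terminals split across distinct daughters of Coronal, so Coronal itself is the smallest node containing them all.

Coronal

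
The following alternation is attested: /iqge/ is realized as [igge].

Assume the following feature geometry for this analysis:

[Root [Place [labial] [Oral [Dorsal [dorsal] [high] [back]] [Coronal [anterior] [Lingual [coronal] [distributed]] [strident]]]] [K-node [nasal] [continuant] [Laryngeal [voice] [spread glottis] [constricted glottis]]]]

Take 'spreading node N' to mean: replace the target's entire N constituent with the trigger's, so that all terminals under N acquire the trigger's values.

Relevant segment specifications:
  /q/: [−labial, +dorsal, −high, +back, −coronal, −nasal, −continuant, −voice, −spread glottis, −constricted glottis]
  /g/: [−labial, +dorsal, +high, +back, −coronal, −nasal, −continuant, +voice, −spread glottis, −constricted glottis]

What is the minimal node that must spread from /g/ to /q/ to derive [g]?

/q/ and [g] differ in [voice], [high]; every other specified feature is identical.
Tracing each changed feature up the tree, the paths first meet at Root; any lower node misses at least one of them.
Delinking /q/'s Root and associating /g/'s Root gives precisely the feature bundle of [g].

Root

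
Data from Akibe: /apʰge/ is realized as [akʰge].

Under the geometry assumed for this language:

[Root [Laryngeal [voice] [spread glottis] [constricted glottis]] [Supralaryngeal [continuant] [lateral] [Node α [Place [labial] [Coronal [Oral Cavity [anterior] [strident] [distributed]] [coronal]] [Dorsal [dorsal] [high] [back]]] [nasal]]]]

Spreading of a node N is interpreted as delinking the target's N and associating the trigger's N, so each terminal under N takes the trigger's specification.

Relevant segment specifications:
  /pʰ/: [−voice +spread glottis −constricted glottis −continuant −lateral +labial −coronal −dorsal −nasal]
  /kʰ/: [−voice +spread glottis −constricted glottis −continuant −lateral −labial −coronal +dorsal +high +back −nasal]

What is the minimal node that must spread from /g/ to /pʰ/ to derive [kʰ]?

Comparing /pʰ/ with its surface form [kʰ], the features that change are [labial], [dorsal], [high], [back].
In this geometry the lowest node dominating all of them is Place: every daughter of Place dominates only a proper subset, so no lower node suffices.
Spreading Place from /g/ overwrites each of those terminals with /g/'s values, yielding exactly [kʰ].
[spread glottis], [voice] stay as in /pʰ/ although /g/ differs there, so no node dominating them spread; among the remaining candidates Place is the lowest that derives the output.

Place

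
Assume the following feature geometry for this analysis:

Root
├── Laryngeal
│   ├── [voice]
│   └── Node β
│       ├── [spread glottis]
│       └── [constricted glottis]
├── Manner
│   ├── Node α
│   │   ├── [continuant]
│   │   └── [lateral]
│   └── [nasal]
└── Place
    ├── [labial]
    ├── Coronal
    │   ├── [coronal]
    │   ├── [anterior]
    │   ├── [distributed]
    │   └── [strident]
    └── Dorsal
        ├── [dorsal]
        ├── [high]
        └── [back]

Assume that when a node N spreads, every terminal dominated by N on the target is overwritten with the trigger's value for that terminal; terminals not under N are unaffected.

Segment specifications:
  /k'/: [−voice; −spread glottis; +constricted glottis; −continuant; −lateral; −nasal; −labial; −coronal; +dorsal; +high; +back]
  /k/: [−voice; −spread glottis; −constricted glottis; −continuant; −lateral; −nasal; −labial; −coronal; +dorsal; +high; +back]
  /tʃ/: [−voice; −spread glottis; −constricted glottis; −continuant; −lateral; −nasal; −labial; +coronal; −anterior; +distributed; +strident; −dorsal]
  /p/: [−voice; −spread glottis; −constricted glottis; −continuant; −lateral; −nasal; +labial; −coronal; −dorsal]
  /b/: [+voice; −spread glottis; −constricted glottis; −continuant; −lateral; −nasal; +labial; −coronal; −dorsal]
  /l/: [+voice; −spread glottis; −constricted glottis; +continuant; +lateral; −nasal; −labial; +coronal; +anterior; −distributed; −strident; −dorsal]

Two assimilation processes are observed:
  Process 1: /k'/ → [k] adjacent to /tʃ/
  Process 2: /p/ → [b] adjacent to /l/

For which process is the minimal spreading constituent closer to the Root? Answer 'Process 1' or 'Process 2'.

Process 1: the feature that changes is [constricted glottis]; the minimal node is [constricted glottis] (depth 3).
Process 2 alters [voice]; the lowest dominating node is [voice] (depth 2 from Root).
[voice] is closer to Root than [constricted glottis], so Process 2 spreads the higher node.

Process 2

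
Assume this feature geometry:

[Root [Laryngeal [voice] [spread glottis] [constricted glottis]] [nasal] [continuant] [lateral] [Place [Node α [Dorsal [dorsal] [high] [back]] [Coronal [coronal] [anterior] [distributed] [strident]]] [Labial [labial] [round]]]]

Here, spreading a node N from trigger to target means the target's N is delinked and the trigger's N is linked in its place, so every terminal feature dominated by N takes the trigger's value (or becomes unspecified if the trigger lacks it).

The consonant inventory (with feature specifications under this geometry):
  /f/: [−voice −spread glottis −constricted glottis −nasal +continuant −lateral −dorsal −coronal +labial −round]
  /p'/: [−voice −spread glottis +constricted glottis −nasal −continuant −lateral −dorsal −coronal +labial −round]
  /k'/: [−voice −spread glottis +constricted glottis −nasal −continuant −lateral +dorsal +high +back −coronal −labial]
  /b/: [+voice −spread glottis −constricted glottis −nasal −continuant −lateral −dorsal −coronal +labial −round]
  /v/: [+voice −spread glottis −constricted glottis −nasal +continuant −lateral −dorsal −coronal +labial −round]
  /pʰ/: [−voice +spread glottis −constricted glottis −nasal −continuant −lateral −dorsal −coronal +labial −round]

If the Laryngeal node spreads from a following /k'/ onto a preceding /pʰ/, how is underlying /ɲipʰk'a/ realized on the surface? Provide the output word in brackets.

The Laryngeal node dominates the terminals [voice], [spread glottis], [constricted glottis].
Spreading Laryngeal from /k'/ onto /pʰ/ replaces those values with /k'/'s: [−voice], [−spread glottis], [+constricted glottis]. Features outside Laryngeal ([nasal], [continuant], [lateral], …) stay as in /pʰ/.
Among the inventory, only /p'/ has exactly this specification, giving the surface form [ɲip'k'a].

[ɲip'k'a]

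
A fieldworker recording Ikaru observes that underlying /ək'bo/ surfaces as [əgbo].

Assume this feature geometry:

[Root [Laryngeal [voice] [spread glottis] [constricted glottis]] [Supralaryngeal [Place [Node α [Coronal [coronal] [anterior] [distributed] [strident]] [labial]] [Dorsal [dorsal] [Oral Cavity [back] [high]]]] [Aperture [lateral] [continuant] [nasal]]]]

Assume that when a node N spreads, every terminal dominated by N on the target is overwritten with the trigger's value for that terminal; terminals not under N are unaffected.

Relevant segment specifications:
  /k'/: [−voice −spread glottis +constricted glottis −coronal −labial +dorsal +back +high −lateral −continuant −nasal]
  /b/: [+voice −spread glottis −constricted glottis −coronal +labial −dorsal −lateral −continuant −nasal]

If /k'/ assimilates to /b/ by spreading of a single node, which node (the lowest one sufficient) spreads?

Laryngeal

Feature comparison: [voice], [constricted glottis] differ between /k'/ and [g]; the remaining terminals match.
Tracing each changed feature up the tree, the paths first meet at Laryngeal; any lower node misses at least one of them.
Delinking /k'/'s Laryngeal and associating /b/'s Laryngeal gives precisely the feature bundle of [g].
[labial], [dorsal] — on which /b/ differs from /k'/ — are unchanged, so Root cannot have spread; the constituent is no larger than Laryngeal.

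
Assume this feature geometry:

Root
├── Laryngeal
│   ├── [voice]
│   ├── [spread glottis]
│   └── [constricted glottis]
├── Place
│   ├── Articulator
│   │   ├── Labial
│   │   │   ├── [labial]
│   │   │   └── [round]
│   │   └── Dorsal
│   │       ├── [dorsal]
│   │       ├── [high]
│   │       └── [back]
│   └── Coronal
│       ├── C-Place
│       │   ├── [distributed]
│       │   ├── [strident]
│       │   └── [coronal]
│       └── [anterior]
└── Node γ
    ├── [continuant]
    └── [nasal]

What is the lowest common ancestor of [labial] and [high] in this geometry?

[labial] is immediately dominated by Labial.
[high] is immediately dominated by Dorsal.
The lowest node appearing on every path is Articulator; each proper daughter of Articulator fails to dominate at least one of the listed features.

Articulator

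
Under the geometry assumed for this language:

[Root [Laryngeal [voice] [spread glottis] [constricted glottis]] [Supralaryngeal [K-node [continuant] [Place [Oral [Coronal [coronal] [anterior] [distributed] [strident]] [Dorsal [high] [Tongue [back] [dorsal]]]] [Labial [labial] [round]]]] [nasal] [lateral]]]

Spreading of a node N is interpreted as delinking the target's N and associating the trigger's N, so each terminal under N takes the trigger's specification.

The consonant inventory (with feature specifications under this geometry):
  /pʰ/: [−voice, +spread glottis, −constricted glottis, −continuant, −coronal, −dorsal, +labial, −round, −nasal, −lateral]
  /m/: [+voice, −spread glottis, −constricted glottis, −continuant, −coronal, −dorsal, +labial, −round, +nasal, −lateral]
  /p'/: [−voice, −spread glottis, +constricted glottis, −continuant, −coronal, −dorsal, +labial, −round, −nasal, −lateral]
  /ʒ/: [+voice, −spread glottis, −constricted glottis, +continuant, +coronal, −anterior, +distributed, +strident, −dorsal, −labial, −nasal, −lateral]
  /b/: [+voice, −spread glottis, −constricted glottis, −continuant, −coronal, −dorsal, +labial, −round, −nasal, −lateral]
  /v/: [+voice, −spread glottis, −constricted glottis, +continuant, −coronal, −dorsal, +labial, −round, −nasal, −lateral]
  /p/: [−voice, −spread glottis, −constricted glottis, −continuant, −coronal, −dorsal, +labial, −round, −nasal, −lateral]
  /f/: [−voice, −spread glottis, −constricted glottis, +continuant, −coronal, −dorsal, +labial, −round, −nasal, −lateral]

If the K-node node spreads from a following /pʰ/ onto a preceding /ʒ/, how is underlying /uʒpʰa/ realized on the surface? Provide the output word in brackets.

[ubpʰa]

K-node immediately or transitively dominates [continuant], [coronal], [anterior], [distributed], [strident], [high], [back], [dorsal], [labial], [round].
The target acquires /pʰ/'s values for everything under K-node — [−continuant], [−coronal], [−dorsal], [+labial], [−round] — while keeping its own [voice], [spread glottis], [constricted glottis], ….
The resulting bundle matches /b/ in the inventory; substituting it for /ʒ/ gives [ubpʰa].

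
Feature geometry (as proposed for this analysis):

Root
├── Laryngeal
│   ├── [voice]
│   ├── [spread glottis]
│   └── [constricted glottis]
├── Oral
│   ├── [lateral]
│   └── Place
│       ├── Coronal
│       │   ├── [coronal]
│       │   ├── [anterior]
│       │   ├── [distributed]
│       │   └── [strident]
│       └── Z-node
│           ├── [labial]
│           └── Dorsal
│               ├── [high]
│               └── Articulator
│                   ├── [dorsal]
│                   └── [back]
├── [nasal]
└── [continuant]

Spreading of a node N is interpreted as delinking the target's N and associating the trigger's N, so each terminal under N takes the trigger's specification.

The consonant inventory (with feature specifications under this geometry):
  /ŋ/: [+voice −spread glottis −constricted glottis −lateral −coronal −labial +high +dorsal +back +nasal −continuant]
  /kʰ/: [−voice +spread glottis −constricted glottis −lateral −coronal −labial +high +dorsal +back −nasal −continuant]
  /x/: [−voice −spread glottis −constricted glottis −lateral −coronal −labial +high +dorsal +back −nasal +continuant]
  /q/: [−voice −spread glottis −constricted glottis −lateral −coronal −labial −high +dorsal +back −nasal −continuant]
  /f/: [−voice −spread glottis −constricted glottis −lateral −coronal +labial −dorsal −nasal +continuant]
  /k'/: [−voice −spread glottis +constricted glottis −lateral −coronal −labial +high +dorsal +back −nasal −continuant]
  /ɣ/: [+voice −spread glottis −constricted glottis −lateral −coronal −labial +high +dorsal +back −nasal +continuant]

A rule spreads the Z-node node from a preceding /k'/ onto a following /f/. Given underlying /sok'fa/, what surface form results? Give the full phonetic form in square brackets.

[sok'xa]

The Z-node node dominates the terminals [labial], [high], [dorsal], [back].
After delinking /f/'s Z-node and linking /k'/'s, the affected terminals become [−labial], [+high], [+dorsal], [+back]; [voice], [spread glottis], [constricted glottis], … (outside Z-node) are retained from /f/.
This feature bundle is that of [x], so /sok'fa/ surfaces as [sok'xa].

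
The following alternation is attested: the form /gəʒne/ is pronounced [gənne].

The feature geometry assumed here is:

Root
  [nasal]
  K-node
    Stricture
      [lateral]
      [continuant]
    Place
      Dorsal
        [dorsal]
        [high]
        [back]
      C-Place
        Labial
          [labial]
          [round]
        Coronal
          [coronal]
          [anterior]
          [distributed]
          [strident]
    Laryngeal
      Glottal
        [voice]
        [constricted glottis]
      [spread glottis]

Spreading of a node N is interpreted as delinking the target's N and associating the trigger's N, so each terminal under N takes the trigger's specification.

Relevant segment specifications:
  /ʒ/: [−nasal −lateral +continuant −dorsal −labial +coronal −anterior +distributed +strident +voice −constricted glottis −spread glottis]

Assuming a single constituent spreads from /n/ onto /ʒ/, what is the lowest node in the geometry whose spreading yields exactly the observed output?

Root

The alternation /ʒ/ → [n] changes [nasal], [continuant], [anterior], [distributed], [strident] and nothing else.
These terminals are all dominated by Root, and no proper subconstituent of Root covers them all; Root is their lowest common ancestor.
If Root spreads, every terminal under it takes /n/'s value, producing [n] as observed.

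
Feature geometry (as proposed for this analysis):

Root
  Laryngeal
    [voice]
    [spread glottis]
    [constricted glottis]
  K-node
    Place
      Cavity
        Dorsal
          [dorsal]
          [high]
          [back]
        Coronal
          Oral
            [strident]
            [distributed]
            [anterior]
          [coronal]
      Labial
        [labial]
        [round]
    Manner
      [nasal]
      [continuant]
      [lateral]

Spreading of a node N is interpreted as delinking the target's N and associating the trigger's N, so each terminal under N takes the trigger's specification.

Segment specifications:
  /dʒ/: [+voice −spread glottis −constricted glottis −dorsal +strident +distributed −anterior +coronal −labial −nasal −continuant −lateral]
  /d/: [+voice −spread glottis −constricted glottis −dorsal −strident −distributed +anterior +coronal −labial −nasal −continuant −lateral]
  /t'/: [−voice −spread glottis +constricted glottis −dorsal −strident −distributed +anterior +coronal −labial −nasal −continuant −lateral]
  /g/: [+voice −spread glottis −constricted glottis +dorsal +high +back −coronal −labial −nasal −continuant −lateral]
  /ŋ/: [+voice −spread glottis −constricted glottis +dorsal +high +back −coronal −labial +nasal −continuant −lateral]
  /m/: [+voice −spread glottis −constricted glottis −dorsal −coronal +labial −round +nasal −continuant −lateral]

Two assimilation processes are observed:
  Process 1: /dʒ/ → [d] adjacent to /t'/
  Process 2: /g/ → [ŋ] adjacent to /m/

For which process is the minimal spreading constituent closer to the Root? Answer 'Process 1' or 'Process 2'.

Process 2

Process 1: the features that change are [anterior], [distributed], [strident]; the minimal node is Oral (depth 5).
In Process 2, [nasal] changes, so the minimal spreading node is [nasal] at depth 3.
[nasal] is closer to Root than Oral, so Process 2 spreads the higher node.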